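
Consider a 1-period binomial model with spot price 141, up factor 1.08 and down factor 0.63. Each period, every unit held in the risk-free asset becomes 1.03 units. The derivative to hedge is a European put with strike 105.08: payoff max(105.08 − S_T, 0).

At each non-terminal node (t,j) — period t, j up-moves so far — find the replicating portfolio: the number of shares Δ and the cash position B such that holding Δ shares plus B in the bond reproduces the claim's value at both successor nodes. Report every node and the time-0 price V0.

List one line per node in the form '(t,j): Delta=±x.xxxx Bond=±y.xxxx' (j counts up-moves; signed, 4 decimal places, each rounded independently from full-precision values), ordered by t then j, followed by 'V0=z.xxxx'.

Risk-neutral probability p* = (R−d)/(u−d) = (1.03−0.63)/(1.08−0.63) = 0.8889.
At expiry t=1: V(1,0)=16.2500, V(1,1)=0.0000
  t=0,j=0: stock 141.0000 → up 152.2800 (V=0.0000), down 88.8300 (V=16.2500). Price 1.7530; hedge Δ=-0.2561, bond B=37.8641.
Root portfolio cost Δ·141+B reproduces V0=1.7530.

(0,0): Delta=-0.2561 Bond=37.8641
V0=1.7530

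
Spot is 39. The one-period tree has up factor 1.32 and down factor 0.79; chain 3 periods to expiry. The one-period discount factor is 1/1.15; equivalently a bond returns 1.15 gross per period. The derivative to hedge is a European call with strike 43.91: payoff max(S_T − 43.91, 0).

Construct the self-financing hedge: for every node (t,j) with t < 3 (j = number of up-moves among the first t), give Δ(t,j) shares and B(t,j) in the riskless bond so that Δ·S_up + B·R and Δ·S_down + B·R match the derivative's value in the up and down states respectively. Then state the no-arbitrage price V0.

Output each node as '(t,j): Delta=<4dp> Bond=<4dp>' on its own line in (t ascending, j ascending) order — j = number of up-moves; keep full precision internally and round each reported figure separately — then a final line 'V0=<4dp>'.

(0,0): Delta=0.7637 Bond=-17.4944
(1,0): Delta=0.3535 Bond=-7.4821
(1,1): Delta=0.8796 Bond=-26.0857
(2,0): Delta=0.0000 Bond=0.0000
(2,1): Delta=0.4534 Bond=-12.6677
(2,2): Delta=1.0000 Bond=-38.1826
V0=12.2880

Since d<R<u, set p* = (R−d)/(u−d) = 0.6792; price each node as the discounted p*-expectation of its children.
Payoff layer (t=3): V(3,0)=0.0000, V(3,1)=0.0000, V(3,2)=9.7733, V(3,3)=45.7888
Node (2,0) S=24.3399: V=(p*·0.0000+(1−p*)·0.0000)/1.15=0.0000; Δ=(0.0000−0.0000)/(32.1287−19.2285)=0.0000; B=V−Δ·S=0.0000
Node (2,1) S=40.6692: V=(p*·9.7733+(1−p*)·0.0000)/1.15=5.7726; Δ=(9.7733−0.0000)/(53.6833−32.1287)=0.4534; B=V−Δ·S=-12.6677
Node (2,2) S=67.9536: V=(p*·45.7888+(1−p*)·9.7733)/1.15=29.7710; Δ=(45.7888−9.7733)/(89.6988−53.6833)=1.0000; B=V−Δ·S=-38.1826
Node (1,0) S=30.8100: V=(p*·5.7726+(1−p*)·0.0000)/1.15=3.4096; Δ=(5.7726−0.0000)/(40.6692−24.3399)=0.3535; B=V−Δ·S=-7.4821
Node (1,1) S=51.4800: V=(p*·29.7710+(1−p*)·5.7726)/1.15=19.1943; Δ=(29.7710−5.7726)/(67.9536−40.6692)=0.8796; B=V−Δ·S=-26.0857
Node (0,0) S=39.0000: V=(p*·19.1943+(1−p*)·3.4096)/1.15=12.2880; Δ=(19.1943−3.4096)/(51.4800−30.8100)=0.7637; B=V−Δ·S=-17.4944
Self-financing check: at every node Δ·S+B equals the discounted successor values.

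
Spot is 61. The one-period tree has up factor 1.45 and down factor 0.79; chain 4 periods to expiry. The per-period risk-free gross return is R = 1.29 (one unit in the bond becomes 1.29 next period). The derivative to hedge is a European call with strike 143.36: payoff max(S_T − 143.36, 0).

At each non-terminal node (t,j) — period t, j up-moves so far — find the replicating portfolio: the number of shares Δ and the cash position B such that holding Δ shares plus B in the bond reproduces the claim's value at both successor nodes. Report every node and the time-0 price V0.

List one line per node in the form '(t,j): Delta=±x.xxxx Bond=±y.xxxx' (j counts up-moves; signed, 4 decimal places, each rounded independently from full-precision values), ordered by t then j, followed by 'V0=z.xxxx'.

(0,0): Delta=0.6346 Bond=-23.1496
(1,0): Delta=0.0385 Bond=-1.1371
(1,1): Delta=0.7386 Bond=-39.0553
(2,0): Delta=0.0000 Bond=0.0000
(2,1): Delta=0.0452 Bond=-1.9362
(2,2): Delta=0.8594 Bond=-65.8837
(3,0): Delta=0.0000 Bond=0.0000
(3,1): Delta=0.0000 Bond=0.0000
(3,2): Delta=0.0531 Bond=-3.2970
(3,3): Delta=1.0000 Bond=-111.1318
V0=15.5626

The replicating-portfolio and risk-neutral prices coincide; use p* = (1.29−0.79)/(1.45−0.79) = 0.7576 for the latter.
At expiry t=4: V(4,0)=0.0000, V(4,1)=0.0000, V(4,2)=0.0000, V(4,3)=3.5532, V(4,4)=126.2909
(3,0): S=30.0754. Δ = (V_up−V_dn)/(S_up−S_dn) = (0.0000−0.0000)/(43.6093−23.7595) = 0.0000. V = [p*·0.0000 + (1−p*)·0.0000]/1.29 = 0.0000. B = V − Δ·S = 0.0000.
(3,1): S=55.2016. Δ = (V_up−V_dn)/(S_up−S_dn) = (0.0000−0.0000)/(80.0424−43.6093) = 0.0000. V = [p*·0.0000 + (1−p*)·0.0000]/1.29 = 0.0000. B = V − Δ·S = 0.0000.
(3,2): S=101.3195. Δ = (V_up−V_dn)/(S_up−S_dn) = (3.5532−0.0000)/(146.9132−80.0424) = 0.0531. V = [p*·3.5532 + (1−p*)·0.0000]/1.29 = 2.0867. B = V − Δ·S = -3.2970.
(3,3): S=185.9661. Δ = (V_up−V_dn)/(S_up−S_dn) = (126.2909−3.5532)/(269.6509−146.9132) = 1.0000. V = [p*·126.2909 + (1−p*)·3.5532]/1.29 = 74.8343. B = V − Δ·S = -111.1318.
(2,0): S=38.0701. Δ = (V_up−V_dn)/(S_up−S_dn) = (0.0000−0.0000)/(55.2016−30.0754) = 0.0000. V = [p*·0.0000 + (1−p*)·0.0000]/1.29 = 0.0000. B = V − Δ·S = 0.0000.
(2,1): S=69.8755. Δ = (V_up−V_dn)/(S_up−S_dn) = (2.0867−0.0000)/(101.3195−55.2016) = 0.0452. V = [p*·2.0867 + (1−p*)·0.0000]/1.29 = 1.2255. B = V − Δ·S = -1.9362.
(2,2): S=128.2525. Δ = (V_up−V_dn)/(S_up−S_dn) = (74.8343−2.0867)/(185.9661−101.3195) = 0.8594. V = [p*·74.8343 + (1−p*)·2.0867]/1.29 = 44.3400. B = V − Δ·S = -65.8837.
(1,0): S=48.1900. Δ = (V_up−V_dn)/(S_up−S_dn) = (1.2255−0.0000)/(69.8755−38.0701) = 0.0385. V = [p*·1.2255 + (1−p*)·0.0000]/1.29 = 0.7197. B = V − Δ·S = -1.1371.
(1,1): S=88.4500. Δ = (V_up−V_dn)/(S_up−S_dn) = (44.3400−1.2255)/(128.2525−69.8755) = 0.7386. V = [p*·44.3400 + (1−p*)·1.2255]/1.29 = 26.2697. B = V − Δ·S = -39.0553.
(0,0): S=61.0000. Δ = (V_up−V_dn)/(S_up−S_dn) = (26.2697−0.7197)/(88.4500−48.1900) = 0.6346. V = [p*·26.2697 + (1−p*)·0.7197]/1.29 = 15.5626. B = V − Δ·S = -23.1496.
Each (Δ,B) replicates both successor values, so the strategy is self-financing and V0 is arbitrage-free.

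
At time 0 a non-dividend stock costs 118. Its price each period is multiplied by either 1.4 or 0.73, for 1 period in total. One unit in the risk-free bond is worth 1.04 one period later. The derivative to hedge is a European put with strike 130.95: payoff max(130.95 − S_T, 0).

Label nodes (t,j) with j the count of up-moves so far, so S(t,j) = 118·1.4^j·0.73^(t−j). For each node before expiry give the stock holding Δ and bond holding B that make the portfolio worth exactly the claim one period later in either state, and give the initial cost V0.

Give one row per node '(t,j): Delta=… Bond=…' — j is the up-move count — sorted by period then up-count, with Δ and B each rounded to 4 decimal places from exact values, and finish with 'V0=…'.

(0,0): Delta=-0.5668 Bond=90.0316
V0=23.1510

Risk-neutral probability p* = (R−d)/(u−d) = (1.04−0.73)/(1.4−0.73) = 0.4627.
At expiry t=1: V(1,0)=44.8100, V(1,1)=0.0000
  t=0,j=0: stock 118.0000 → up 165.2000 (V=0.0000), down 86.1400 (V=44.8100). Price 23.1510; hedge Δ=-0.5668, bond B=90.0316.
Each (Δ,B) replicates both successor values, so the strategy is self-financing and V0 is arbitrage-free.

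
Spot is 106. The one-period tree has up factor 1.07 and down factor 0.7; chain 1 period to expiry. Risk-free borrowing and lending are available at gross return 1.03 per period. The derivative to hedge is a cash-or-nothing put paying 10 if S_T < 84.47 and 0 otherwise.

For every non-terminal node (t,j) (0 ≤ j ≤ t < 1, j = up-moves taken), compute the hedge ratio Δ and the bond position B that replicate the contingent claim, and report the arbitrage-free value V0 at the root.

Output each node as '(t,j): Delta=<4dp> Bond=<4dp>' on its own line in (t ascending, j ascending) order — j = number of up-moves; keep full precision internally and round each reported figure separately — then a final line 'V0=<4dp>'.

(0,0): Delta=-0.2550 Bond=28.0766
V0=1.0496

Risk-neutral probability p* = (R−d)/(u−d) = (1.03−0.7)/(1.07−0.7) = 0.8919.
Payoff layer (t=1): V(1,0)=10.0000, V(1,1)=0.0000
(0,0): S=106.0000. Δ = (V_up−V_dn)/(S_up−S_dn) = (0.0000−10.0000)/(113.4200−74.2000) = -0.2550. V = [p*·0.0000 + (1−p*)·10.0000]/1.03 = 1.0496. B = V − Δ·S = 28.0766.
The time-0 hedge costs 1.0496, which is the no-arbitrage price.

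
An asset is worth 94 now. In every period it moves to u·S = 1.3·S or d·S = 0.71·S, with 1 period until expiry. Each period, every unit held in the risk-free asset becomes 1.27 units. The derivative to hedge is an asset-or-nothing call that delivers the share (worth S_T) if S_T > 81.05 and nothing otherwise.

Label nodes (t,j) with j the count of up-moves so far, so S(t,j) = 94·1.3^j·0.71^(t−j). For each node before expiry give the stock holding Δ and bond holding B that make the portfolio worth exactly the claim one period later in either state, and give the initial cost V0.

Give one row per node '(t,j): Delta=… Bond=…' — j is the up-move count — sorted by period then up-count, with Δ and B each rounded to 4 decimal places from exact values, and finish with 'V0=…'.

The replicating-portfolio and risk-neutral prices coincide; use p* = (1.27−0.71)/(1.3−0.71) = 0.9492 for the latter.
Payoff layer (t=1): V(1,0)=0.0000, V(1,1)=122.2000
(0,0): S=94.0000. Δ = (V_up−V_dn)/(S_up−S_dn) = (122.2000−0.0000)/(122.2000−66.7400) = 2.2034. V = [p*·122.2000 + (1−p*)·0.0000]/1.27 = 91.3279. B = V − Δ·S = -115.7907.
Root portfolio cost Δ·94+B reproduces V0=91.3279.

(0,0): Delta=2.2034 Bond=-115.7907
V0=91.3279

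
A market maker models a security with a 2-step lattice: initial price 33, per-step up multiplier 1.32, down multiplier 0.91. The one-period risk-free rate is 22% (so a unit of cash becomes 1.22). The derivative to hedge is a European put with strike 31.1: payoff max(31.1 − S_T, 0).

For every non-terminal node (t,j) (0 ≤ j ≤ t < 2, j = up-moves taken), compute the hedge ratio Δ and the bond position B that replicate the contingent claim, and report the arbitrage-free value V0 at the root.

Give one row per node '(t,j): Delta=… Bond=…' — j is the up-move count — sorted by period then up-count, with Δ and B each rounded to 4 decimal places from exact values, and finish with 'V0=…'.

(0,0): Delta=-0.0557 Bond=1.9904
(1,0): Delta=-0.3064 Bond=9.9559
(1,1): Delta=0.0000 Bond=0.0000
V0=0.1508

Since d<R<u, set p* = (R−d)/(u−d) = 0.7561; price each node as the discounted p*-expectation of its children.
Payoff layer (t=2): V(2,0)=3.7727, V(2,1)=0.0000, V(2,2)=0.0000
  t=1,j=0: stock 30.0300 → up 39.6396 (V=0.0000), down 27.3273 (V=3.7727). Price 0.7542; hedge Δ=-0.3064, bond B=9.9559.
  t=1,j=1: stock 43.5600 → up 57.4992 (V=0.0000), down 39.6396 (V=0.0000). Price 0.0000; hedge Δ=0.0000, bond B=0.0000.
  t=0,j=0: stock 33.0000 → up 43.5600 (V=0.0000), down 30.0300 (V=0.7542). Price 0.1508; hedge Δ=-0.0557, bond B=1.9904.
The time-0 hedge costs 0.1508, which is the no-arbitrage price.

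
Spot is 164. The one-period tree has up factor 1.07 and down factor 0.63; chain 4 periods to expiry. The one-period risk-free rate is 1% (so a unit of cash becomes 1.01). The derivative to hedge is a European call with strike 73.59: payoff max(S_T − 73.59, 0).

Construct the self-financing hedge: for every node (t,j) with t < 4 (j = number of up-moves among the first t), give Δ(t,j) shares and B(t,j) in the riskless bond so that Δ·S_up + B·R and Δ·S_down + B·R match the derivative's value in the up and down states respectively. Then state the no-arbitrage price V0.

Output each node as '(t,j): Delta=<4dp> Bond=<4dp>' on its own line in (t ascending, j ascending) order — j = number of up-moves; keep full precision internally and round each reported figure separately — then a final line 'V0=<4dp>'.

(0,0): Delta=0.9801 Bond=-67.1940
(1,0): Delta=0.8419 Bond=-53.5797
(1,1): Delta=0.9930 Bond=-70.1217
(2,0): Delta=0.0279 Bond=-1.1314
(2,1): Delta=0.9175 Bond=-62.4814
(2,2): Delta=1.0000 Bond=-72.1400
(3,0): Delta=0.0000 Bond=0.0000
(3,1): Delta=0.0305 Bond=-1.3232
(3,2): Delta=1.0000 Bond=-72.8614
(3,3): Delta=1.0000 Bond=-72.8614
V0=93.5474

No-arbitrage ⇒ martingale measure with p* = (R−d)/(u−d) = 0.8636.
Terminal payoffs: V(4,0)=0.0000, V(4,1)=0.0000, V(4,2)=0.9334, V(4,3)=52.9814, V(4,4)=141.3805
Node (3,0) S=41.0077: V=(p*·0.0000+(1−p*)·0.0000)/1.01=0.0000; Δ=(0.0000−0.0000)/(43.8782−25.8349)=0.0000; B=V−Δ·S=0.0000
Node (3,1) S=69.6480: V=(p*·0.9334+(1−p*)·0.0000)/1.01=0.7981; Δ=(0.9334−0.0000)/(74.5234−43.8782)=0.0305; B=V−Δ·S=-1.3232
Node (3,2) S=118.2911: V=(p*·52.9814+(1−p*)·0.9334)/1.01=45.4297; Δ=(52.9814−0.9334)/(126.5714−74.5234)=1.0000; B=V−Δ·S=-72.8614
Node (3,3) S=200.9071: V=(p*·141.3805+(1−p*)·52.9814)/1.01=128.0457; Δ=(141.3805−52.9814)/(214.9705−126.5714)=1.0000; B=V−Δ·S=-72.8614
Node (2,0) S=65.0916: V=(p*·0.7981+(1−p*)·0.0000)/1.01=0.6825; Δ=(0.7981−0.0000)/(69.6480−41.0077)=0.0279; B=V−Δ·S=-1.1314
Node (2,1) S=110.5524: V=(p*·45.4297+(1−p*)·0.7981)/1.01=38.9540; Δ=(45.4297−0.7981)/(118.2911−69.6480)=0.9175; B=V−Δ·S=-62.4814
Node (2,2) S=187.7636: V=(p*·128.0457+(1−p*)·45.4297)/1.01=115.6236; Δ=(128.0457−45.4297)/(200.9071−118.2911)=1.0000; B=V−Δ·S=-72.1400
Node (1,0) S=103.3200: V=(p*·38.9540+(1−p*)·0.6825)/1.01=33.4012; Δ=(38.9540−0.6825)/(110.5524−65.0916)=0.8419; B=V−Δ·S=-53.5797
Node (1,1) S=175.4800: V=(p*·115.6236+(1−p*)·38.9540)/1.01=104.1274; Δ=(115.6236−38.9540)/(187.7636−110.5524)=0.9930; B=V−Δ·S=-70.1217
Node (0,0) S=164.0000: V=(p*·104.1274+(1−p*)·33.4012)/1.01=93.5474; Δ=(104.1274−33.4012)/(175.4800−103.3200)=0.9801; B=V−Δ·S=-67.1940
Each (Δ,B) replicates both successor values, so the strategy is self-financing and V0 is arbitrage-free.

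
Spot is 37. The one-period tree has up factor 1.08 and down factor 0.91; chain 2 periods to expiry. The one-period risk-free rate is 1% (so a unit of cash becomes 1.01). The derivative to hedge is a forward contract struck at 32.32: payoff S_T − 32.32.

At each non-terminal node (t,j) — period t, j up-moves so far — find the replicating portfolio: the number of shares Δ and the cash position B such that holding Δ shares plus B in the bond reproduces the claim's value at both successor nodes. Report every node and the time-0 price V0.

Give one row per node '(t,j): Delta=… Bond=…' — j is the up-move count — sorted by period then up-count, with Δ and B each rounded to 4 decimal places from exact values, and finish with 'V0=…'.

The replicating-portfolio and risk-neutral prices coincide; use p* = (1.01−0.91)/(1.08−0.91) = 0.5882 for the latter.
Terminal values V(2,·): V(2,0)=-1.6803, V(2,1)=4.0436, V(2,2)=10.8368
  t=1,j=0: stock 33.6700 → up 36.3636 (V=4.0436), down 30.6397 (V=-1.6803). Price 1.6700; hedge Δ=1.0000, bond B=-32.0000.
  t=1,j=1: stock 39.9600 → up 43.1568 (V=10.8368), down 36.3636 (V=4.0436). Price 7.9600; hedge Δ=1.0000, bond B=-32.0000.
  t=0,j=0: stock 37.0000 → up 39.9600 (V=7.9600), down 33.6700 (V=1.6700). Price 5.3168; hedge Δ=1.0000, bond B=-31.6832.
Self-financing check: at every node Δ·S+B equals the discounted successor values.

(0,0): Delta=1.0000 Bond=-31.6832
(1,0): Delta=1.0000 Bond=-32.0000
(1,1): Delta=1.0000 Bond=-32.0000
V0=5.3168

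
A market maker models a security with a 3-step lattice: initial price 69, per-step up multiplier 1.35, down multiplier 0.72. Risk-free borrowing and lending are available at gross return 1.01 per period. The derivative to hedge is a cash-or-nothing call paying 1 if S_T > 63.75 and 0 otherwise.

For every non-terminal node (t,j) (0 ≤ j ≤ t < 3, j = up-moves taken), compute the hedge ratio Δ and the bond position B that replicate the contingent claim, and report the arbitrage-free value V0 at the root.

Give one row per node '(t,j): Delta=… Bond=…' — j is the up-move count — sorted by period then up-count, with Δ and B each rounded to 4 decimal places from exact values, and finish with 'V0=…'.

(0,0): Delta=0.0112 Bond=-0.3455
(1,0): Delta=0.0146 Bond=-0.5157
(1,1): Delta=0.0091 Bond=-0.1534
(2,0): Delta=0.0000 Bond=0.0000
(2,1): Delta=0.0237 Bond=-1.1315
(2,2): Delta=0.0000 Bond=0.9901
V0=0.4276

Under the risk-neutral measure, an up-move has probability p* = (R−d)/(u−d) = 0.4603 and values discount at R = 1.01.
Terminal payoffs: V(3,0)=0.0000, V(3,1)=0.0000, V(3,2)=1.0000, V(3,3)=1.0000
  t=2,j=0: stock 35.7696 → up 48.2890 (V=0.0000), down 25.7541 (V=0.0000). Price 0.0000; hedge Δ=0.0000, bond B=0.0000.
  t=2,j=1: stock 67.0680 → up 90.5418 (V=1.0000), down 48.2890 (V=0.0000). Price 0.4558; hedge Δ=0.0237, bond B=-1.1315.
  t=2,j=2: stock 125.7525 → up 169.7659 (V=1.0000), down 90.5418 (V=1.0000). Price 0.9901; hedge Δ=0.0000, bond B=0.9901.
  t=1,j=0: stock 49.6800 → up 67.0680 (V=0.4558), down 35.7696 (V=0.0000). Price 0.2077; hedge Δ=0.0146, bond B=-0.5157.
  t=1,j=1: stock 93.1500 → up 125.7525 (V=0.9901), down 67.0680 (V=0.4558). Price 0.6948; hedge Δ=0.0091, bond B=-0.1534.
  t=0,j=0: stock 69.0000 → up 93.1500 (V=0.6948), down 49.6800 (V=0.2077). Price 0.4276; hedge Δ=0.0112, bond B=-0.3455.
Check: Δ(0,0)·S0 + B(0,0) = 0.4276 = V0.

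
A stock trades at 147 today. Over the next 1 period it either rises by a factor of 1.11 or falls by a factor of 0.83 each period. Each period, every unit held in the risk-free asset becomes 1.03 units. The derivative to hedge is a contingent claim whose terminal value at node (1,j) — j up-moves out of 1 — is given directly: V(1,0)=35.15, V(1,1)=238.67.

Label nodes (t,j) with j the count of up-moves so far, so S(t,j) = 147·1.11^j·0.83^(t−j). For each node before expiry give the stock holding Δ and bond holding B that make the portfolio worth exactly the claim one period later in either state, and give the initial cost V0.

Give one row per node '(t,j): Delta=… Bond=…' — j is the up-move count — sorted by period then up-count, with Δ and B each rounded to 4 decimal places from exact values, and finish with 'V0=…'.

(0,0): Delta=4.9446 Bond=-551.5936
V0=175.2635

Under the risk-neutral measure, an up-move has probability p* = (R−d)/(u−d) = 0.7143 and values discount at R = 1.03.
Terminal payoffs: V(1,0)=35.1500, V(1,1)=238.6700
Node (0,0) S=147.0000: V=(p*·238.6700+(1−p*)·35.1500)/1.03=175.2635; Δ=(238.6700−35.1500)/(163.1700−122.0100)=4.9446; B=V−Δ·S=-551.5936
Root portfolio cost Δ·147+B reproduces V0=175.2635.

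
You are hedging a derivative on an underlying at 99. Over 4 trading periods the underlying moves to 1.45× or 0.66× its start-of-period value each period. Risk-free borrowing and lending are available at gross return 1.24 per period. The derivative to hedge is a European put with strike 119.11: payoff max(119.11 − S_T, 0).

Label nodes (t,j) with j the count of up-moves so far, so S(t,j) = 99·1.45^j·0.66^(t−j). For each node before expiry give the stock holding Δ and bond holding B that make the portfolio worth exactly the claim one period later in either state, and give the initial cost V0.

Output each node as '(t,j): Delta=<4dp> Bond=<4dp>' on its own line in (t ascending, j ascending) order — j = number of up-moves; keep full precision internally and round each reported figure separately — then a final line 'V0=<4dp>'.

Under the risk-neutral measure, an up-move has probability p* = (R−d)/(u−d) = 0.7342 and values discount at R = 1.24.
At expiry t=4: V(4,0)=100.3250, V(4,1)=77.8399, V(4,2)=28.4409, V(4,3)=0.0000, V(4,4)=0.0000
  t=3,j=0: stock 28.4621 → up 41.2701 (V=77.8399), down 18.7850 (V=100.3250). Price 67.5943; hedge Δ=-1.0000, bond B=96.0565.
  t=3,j=1: stock 62.5304 → up 90.6691 (V=28.4409), down 41.2701 (V=77.8399). Price 33.5261; hedge Δ=-1.0000, bond B=96.0565.
  t=3,j=2: stock 137.3774 → up 199.1972 (V=0.0000), down 90.6691 (V=28.4409). Price 6.0970; hedge Δ=-0.2621, bond B=42.0982.
  t=3,j=3: stock 301.8139 → up 437.6301 (V=0.0000), down 199.1972 (V=0.0000). Price 0.0000; hedge Δ=0.0000, bond B=0.0000.
  t=2,j=0: stock 43.1244 → up 62.5304 (V=33.5261), down 28.4621 (V=67.5943). Price 34.3405; hedge Δ=-1.0000, bond B=77.4649.
  t=2,j=1: stock 94.7430 → up 137.3773 (V=6.0970), down 62.5304 (V=33.5261). Price 10.7970; hedge Δ=-0.3665, bond B=45.5174.
  t=2,j=2: stock 208.1475 → up 301.8139 (V=0.0000), down 137.3774 (V=6.0970). Price 1.3070; hedge Δ=-0.0371, bond B=9.0247.
  t=1,j=0: stock 65.3400 → up 94.7430 (V=10.7970), down 43.1244 (V=34.3405). Price 13.7543; hedge Δ=-0.4561, bond B=43.5562.
  t=1,j=1: stock 143.5500 → up 208.1475 (V=1.3070), down 94.7430 (V=10.7970). Price 3.0884; hedge Δ=-0.0837, bond B=15.1010.
  t=0,j=0: stock 99.0000 → up 143.5500 (V=3.0884), down 65.3400 (V=13.7543). Price 4.7772; hedge Δ=-0.1364, bond B=18.2783.
The time-0 hedge costs 4.7772, which is the no-arbitrage price.

(0,0): Delta=-0.1364 Bond=18.2783
(1,0): Delta=-0.4561 Bond=43.5562
(1,1): Delta=-0.0837 Bond=15.1010
(2,0): Delta=-1.0000 Bond=77.4649
(2,1): Delta=-0.3665 Bond=45.5174
(2,2): Delta=-0.0371 Bond=9.0247
(3,0): Delta=-1.0000 Bond=96.0565
(3,1): Delta=-1.0000 Bond=96.0565
(3,2): Delta=-0.2621 Bond=42.0982
(3,3): Delta=0.0000 Bond=0.0000
V0=4.7772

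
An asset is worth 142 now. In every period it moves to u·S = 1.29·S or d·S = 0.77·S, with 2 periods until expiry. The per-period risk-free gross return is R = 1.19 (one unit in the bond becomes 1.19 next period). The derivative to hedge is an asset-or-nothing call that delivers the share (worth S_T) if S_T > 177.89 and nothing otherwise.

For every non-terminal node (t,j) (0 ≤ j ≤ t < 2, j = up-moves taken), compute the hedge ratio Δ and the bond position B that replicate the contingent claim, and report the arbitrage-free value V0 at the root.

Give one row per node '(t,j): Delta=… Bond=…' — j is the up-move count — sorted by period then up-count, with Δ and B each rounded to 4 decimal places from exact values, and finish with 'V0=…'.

(0,0): Delta=2.1721 Bond=-199.5755
(1,0): Delta=0.0000 Bond=0.0000
(1,1): Delta=2.4808 Bond=-294.0412
V0=108.8593

The replicating-portfolio and risk-neutral prices coincide; use p* = (1.19−0.77)/(1.29−0.77) = 0.8077 for the latter.
Terminal payoffs: V(2,0)=0.0000, V(2,1)=0.0000, V(2,2)=236.3022
  t=1,j=0: stock 109.3400 → up 141.0486 (V=0.0000), down 84.1918 (V=0.0000). Price 0.0000; hedge Δ=0.0000, bond B=0.0000.
  t=1,j=1: stock 183.1800 → up 236.3022 (V=236.3022), down 141.0486 (V=0.0000). Price 160.3861; hedge Δ=2.4808, bond B=-294.0412.
  t=0,j=0: stock 142.0000 → up 183.1800 (V=160.3861), down 109.3400 (V=0.0000). Price 108.8593; hedge Δ=2.1721, bond B=-199.5755.
Check: Δ(0,0)·S0 + B(0,0) = 108.8593 = V0.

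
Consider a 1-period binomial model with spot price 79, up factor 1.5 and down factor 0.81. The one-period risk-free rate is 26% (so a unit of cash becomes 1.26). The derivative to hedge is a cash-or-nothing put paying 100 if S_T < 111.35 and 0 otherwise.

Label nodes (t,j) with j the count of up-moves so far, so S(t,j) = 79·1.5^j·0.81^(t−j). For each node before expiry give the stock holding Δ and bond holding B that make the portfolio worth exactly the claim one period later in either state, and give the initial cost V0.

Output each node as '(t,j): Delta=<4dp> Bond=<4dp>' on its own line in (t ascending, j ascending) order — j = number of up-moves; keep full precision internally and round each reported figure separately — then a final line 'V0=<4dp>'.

(0,0): Delta=-1.8345 Bond=172.5328
V0=27.6052

The replicating-portfolio and risk-neutral prices coincide; use p* = (1.26−0.81)/(1.5−0.81) = 0.6522 for the latter.
At expiry t=1: V(1,0)=100.0000, V(1,1)=0.0000
Node (0,0) S=79.0000: V=(p*·0.0000+(1−p*)·100.0000)/1.26=27.6052; Δ=(0.0000−100.0000)/(118.5000−63.9900)=-1.8345; B=V−Δ·S=172.5328
Each (Δ,B) replicates both successor values, so the strategy is self-financing and V0 is arbitrage-free.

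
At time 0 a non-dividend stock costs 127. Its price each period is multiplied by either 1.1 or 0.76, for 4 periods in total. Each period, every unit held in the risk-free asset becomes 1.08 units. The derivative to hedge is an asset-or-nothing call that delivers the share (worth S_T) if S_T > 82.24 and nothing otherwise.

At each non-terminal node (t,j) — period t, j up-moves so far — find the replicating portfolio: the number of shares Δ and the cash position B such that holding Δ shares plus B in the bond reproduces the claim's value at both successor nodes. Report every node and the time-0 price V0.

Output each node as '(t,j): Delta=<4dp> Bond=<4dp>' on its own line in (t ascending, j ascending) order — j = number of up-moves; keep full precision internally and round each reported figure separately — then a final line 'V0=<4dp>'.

(0,0): Delta=1.0109 Bond=-1.4248
(1,0): Delta=1.1757 Bond=-17.4394
(1,1): Delta=1.0038 Bond=-0.5450
(2,0): Delta=3.1014 Bond=-160.0938
(2,1): Delta=1.0925 Bond=-10.0059
(2,2): Delta=1.0000 Bond=0.0000
(3,0): Delta=0.0000 Bond=0.0000
(3,1): Delta=3.2353 Bond=-183.7076
(3,2): Delta=1.0000 Bond=0.0000
(3,3): Delta=1.0000 Bond=0.0000
V0=126.9651

No-arbitrage ⇒ martingale measure with p* = (R−d)/(u−d) = 0.9412.
Payoff layer (t=4): V(4,0)=0.0000, V(4,1)=0.0000, V(4,2)=88.7598, V(4,3)=128.4681, V(4,4)=185.9407
Node (3,0) S=55.7500: V=(p*·0.0000+(1−p*)·0.0000)/1.08=0.0000; Δ=(0.0000−0.0000)/(61.3249−42.3700)=0.0000; B=V−Δ·S=0.0000
Node (3,1) S=80.6907: V=(p*·88.7598+(1−p*)·0.0000)/1.08=77.3506; Δ=(88.7598−0.0000)/(88.7598−61.3249)=3.2353; B=V−Δ·S=-183.7076
Node (3,2) S=116.7892: V=(p*·128.4681+(1−p*)·88.7598)/1.08=116.7892; Δ=(128.4681−88.7598)/(128.4681−88.7598)=1.0000; B=V−Δ·S=0.0000
Node (3,3) S=169.0370: V=(p*·185.9407+(1−p*)·128.4681)/1.08=169.0370; Δ=(185.9407−128.4681)/(185.9407−128.4681)=1.0000; B=V−Δ·S=0.0000
Node (2,0) S=73.3552: V=(p*·77.3506+(1−p*)·0.0000)/1.08=67.4079; Δ=(77.3506−0.0000)/(80.6907−55.7500)=3.1014; B=V−Δ·S=-160.0938
Node (2,1) S=106.1720: V=(p*·116.7892+(1−p*)·77.3506)/1.08=105.9901; Δ=(116.7892−77.3506)/(116.7892−80.6907)=1.0925; B=V−Δ·S=-10.0059
Node (2,2) S=153.6700: V=(p*·169.0370+(1−p*)·116.7892)/1.08=153.6700; Δ=(169.0370−116.7892)/(169.0370−116.7892)=1.0000; B=V−Δ·S=0.0000
Node (1,0) S=96.5200: V=(p*·105.9901+(1−p*)·67.4079)/1.08=96.0375; Δ=(105.9901−67.4079)/(106.1720−73.3552)=1.1757; B=V−Δ·S=-17.4394
Node (1,1) S=139.7000: V=(p*·153.6700+(1−p*)·105.9901)/1.08=139.6901; Δ=(153.6700−105.9901)/(153.6700−106.1720)=1.0038; B=V−Δ·S=-0.5450
Node (0,0) S=127.0000: V=(p*·139.6901+(1−p*)·96.0375)/1.08=126.9651; Δ=(139.6901−96.0375)/(139.7000−96.5200)=1.0109; B=V−Δ·S=-1.4248
The time-0 hedge costs 126.9651, which is the no-arbitrage price.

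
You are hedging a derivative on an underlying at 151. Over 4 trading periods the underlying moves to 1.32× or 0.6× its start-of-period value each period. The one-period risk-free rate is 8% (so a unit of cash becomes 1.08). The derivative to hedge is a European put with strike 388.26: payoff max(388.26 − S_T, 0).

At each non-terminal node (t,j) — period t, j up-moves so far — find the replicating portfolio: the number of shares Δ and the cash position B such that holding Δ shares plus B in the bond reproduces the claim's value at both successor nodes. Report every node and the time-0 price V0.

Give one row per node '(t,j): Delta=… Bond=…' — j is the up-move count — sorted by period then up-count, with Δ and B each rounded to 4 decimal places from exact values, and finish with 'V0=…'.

Risk-neutral probability p* = (R−d)/(u−d) = (1.08−0.6)/(1.32−0.6) = 0.6667.
Terminal payoffs: V(4,0)=368.6904, V(4,1)=345.2069, V(4,2)=293.5431, V(4,3)=179.8829, V(4,4)=0.0000
(3,0): S=32.6160. Δ = (V_up−V_dn)/(S_up−S_dn) = (345.2069−368.6904)/(43.0531−19.5696) = -1.0000. V = [p*·345.2069 + (1−p*)·368.6904]/1.08 = 326.8840. B = V − Δ·S = 359.5000.
(3,1): S=71.7552. Δ = (V_up−V_dn)/(S_up−S_dn) = (293.5431−345.2069)/(94.7169−43.0531) = -1.0000. V = [p*·293.5431 + (1−p*)·345.2069]/1.08 = 287.7448. B = V − Δ·S = 359.5000.
(3,2): S=157.8614. Δ = (V_up−V_dn)/(S_up−S_dn) = (179.8829−293.5431)/(208.3771−94.7169) = -1.0000. V = [p*·179.8829 + (1−p*)·293.5431]/1.08 = 201.6386. B = V − Δ·S = 359.5000.
(3,3): S=347.2952. Δ = (V_up−V_dn)/(S_up−S_dn) = (0.0000−179.8829)/(458.4296−208.3771) = -0.7194. V = [p*·0.0000 + (1−p*)·179.8829]/1.08 = 55.5194. B = V − Δ·S = 305.3568.
(2,0): S=54.3600. Δ = (V_up−V_dn)/(S_up−S_dn) = (287.7448−326.8840)/(71.7552−32.6160) = -1.0000. V = [p*·287.7448 + (1−p*)·326.8840]/1.08 = 278.5104. B = V − Δ·S = 332.8704.
(2,1): S=119.5920. Δ = (V_up−V_dn)/(S_up−S_dn) = (201.6386−287.7448)/(157.8614−71.7552) = -1.0000. V = [p*·201.6386 + (1−p*)·287.7448]/1.08 = 213.2784. B = V − Δ·S = 332.8704.
(2,2): S=263.1024. Δ = (V_up−V_dn)/(S_up−S_dn) = (55.5194−201.6386)/(347.2952−157.8614) = -0.7713. V = [p*·55.5194 + (1−p*)·201.6386]/1.08 = 96.5054. B = V − Δ·S = 299.4486.
(1,0): S=90.6000. Δ = (V_up−V_dn)/(S_up−S_dn) = (213.2784−278.5104)/(119.5920−54.3600) = -1.0000. V = [p*·213.2784 + (1−p*)·278.5104]/1.08 = 217.6133. B = V − Δ·S = 308.2133.
(1,1): S=199.3200. Δ = (V_up−V_dn)/(S_up−S_dn) = (96.5054−213.2784)/(263.1024−119.5920) = -0.8137. V = [p*·96.5054 + (1−p*)·213.2784]/1.08 = 125.3979. B = V − Δ·S = 287.5826.
(0,0): S=151.0000. Δ = (V_up−V_dn)/(S_up−S_dn) = (125.3979−217.6133)/(199.3200−90.6000) = -0.8482. V = [p*·125.3979 + (1−p*)·217.6133]/1.08 = 144.5707. B = V − Δ·S = 272.6477.
The time-0 hedge costs 144.5707, which is the no-arbitrage price.

(0,0): Delta=-0.8482 Bond=272.6477
(1,0): Delta=-1.0000 Bond=308.2133
(1,1): Delta=-0.8137 Bond=287.5826
(2,0): Delta=-1.0000 Bond=332.8704
(2,1): Delta=-1.0000 Bond=332.8704
(2,2): Delta=-0.7713 Bond=299.4486
(3,0): Delta=-1.0000 Bond=359.5000
(3,1): Delta=-1.0000 Bond=359.5000
(3,2): Delta=-1.0000 Bond=359.5000
(3,3): Delta=-0.7194 Bond=305.3568
V0=144.5707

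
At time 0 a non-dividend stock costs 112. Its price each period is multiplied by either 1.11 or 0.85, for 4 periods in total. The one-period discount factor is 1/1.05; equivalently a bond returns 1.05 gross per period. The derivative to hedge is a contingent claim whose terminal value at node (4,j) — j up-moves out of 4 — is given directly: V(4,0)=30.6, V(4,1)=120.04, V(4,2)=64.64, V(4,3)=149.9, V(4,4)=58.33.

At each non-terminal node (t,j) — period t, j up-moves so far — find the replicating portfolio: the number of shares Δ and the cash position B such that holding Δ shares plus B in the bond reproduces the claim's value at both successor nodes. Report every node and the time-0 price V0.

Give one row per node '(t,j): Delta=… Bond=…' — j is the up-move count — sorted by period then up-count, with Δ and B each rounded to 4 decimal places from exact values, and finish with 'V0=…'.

(0,0): Delta=-0.3697 Bond=123.8816
(1,0): Delta=1.3025 Bond=-29.1166
(1,1): Delta=-0.7538 Bond=177.8333
(2,0): Delta=-0.9948 Bond=155.3221
(2,1): Delta=1.8303 Bond=-86.3408
(2,2): Delta=-1.3475 Bond=268.6447
(3,0): Delta=5.0013 Bond=-249.3333
(3,1): Delta=-2.3722 Bond=286.8147
(3,2): Delta=2.7957 Bond=-203.8996
(3,3): Delta=-2.2993 Bond=427.8700
V0=82.4770

Under the risk-neutral measure, an up-move has probability p* = (R−d)/(u−d) = 0.7692 and values discount at R = 1.05.
Terminal payoffs: V(4,0)=30.6000, V(4,1)=120.0400, V(4,2)=64.6400, V(4,3)=149.9000, V(4,4)=58.3300
(3,0): S=68.7820. Δ = (V_up−V_dn)/(S_up−S_dn) = (120.0400−30.6000)/(76.3480−58.4647) = 5.0013. V = [p*·120.0400 + (1−p*)·30.6000]/1.05 = 94.6667. B = V − Δ·S = -249.3333.
(3,1): S=89.8212. Δ = (V_up−V_dn)/(S_up−S_dn) = (64.6400−120.0400)/(99.7015−76.3480) = -2.3722. V = [p*·64.6400 + (1−p*)·120.0400]/1.05 = 73.7377. B = V − Δ·S = 286.8147.
(3,2): S=117.2959. Δ = (V_up−V_dn)/(S_up−S_dn) = (149.9000−64.6400)/(130.1985−99.7015) = 2.7957. V = [p*·149.9000 + (1−p*)·64.6400]/1.05 = 124.0234. B = V − Δ·S = -203.8996.
(3,3): S=153.1747. Δ = (V_up−V_dn)/(S_up−S_dn) = (58.3300−149.9000)/(170.0239−130.1985) = -2.2993. V = [p*·58.3300 + (1−p*)·149.9000]/1.05 = 75.6777. B = V − Δ·S = 427.8700.
(2,0): S=80.9200. Δ = (V_up−V_dn)/(S_up−S_dn) = (73.7377−94.6667)/(89.8212−68.7820) = -0.9948. V = [p*·73.7377 + (1−p*)·94.6667]/1.05 = 74.8262. B = V − Δ·S = 155.3221.
(2,1): S=105.6720. Δ = (V_up−V_dn)/(S_up−S_dn) = (124.0234−73.7377)/(117.2959−89.8212) = 1.8303. V = [p*·124.0234 + (1−p*)·73.7377]/1.05 = 107.0658. B = V − Δ·S = -86.3408.
(2,2): S=137.9952. Δ = (V_up−V_dn)/(S_up−S_dn) = (75.6777−124.0234)/(153.1747−117.2959) = -1.3475. V = [p*·75.6777 + (1−p*)·124.0234]/1.05 = 82.6994. B = V − Δ·S = 268.6447.
(1,0): S=95.2000. Δ = (V_up−V_dn)/(S_up−S_dn) = (107.0658−74.8262)/(105.6720−80.9200) = 1.3025. V = [p*·107.0658 + (1−p*)·74.8262]/1.05 = 94.8818. B = V − Δ·S = -29.1166.
(1,1): S=124.3200. Δ = (V_up−V_dn)/(S_up−S_dn) = (82.6994−107.0658)/(137.9952−105.6720) = -0.7538. V = [p*·82.6994 + (1−p*)·107.0658]/1.05 = 84.1166. B = V − Δ·S = 177.8333.
(0,0): S=112.0000. Δ = (V_up−V_dn)/(S_up−S_dn) = (84.1166−94.8818)/(124.3200−95.2000) = -0.3697. V = [p*·84.1166 + (1−p*)·94.8818]/1.05 = 82.4770. B = V − Δ·S = 123.8816.
Check: Δ(0,0)·S0 + B(0,0) = 82.4770 = V0.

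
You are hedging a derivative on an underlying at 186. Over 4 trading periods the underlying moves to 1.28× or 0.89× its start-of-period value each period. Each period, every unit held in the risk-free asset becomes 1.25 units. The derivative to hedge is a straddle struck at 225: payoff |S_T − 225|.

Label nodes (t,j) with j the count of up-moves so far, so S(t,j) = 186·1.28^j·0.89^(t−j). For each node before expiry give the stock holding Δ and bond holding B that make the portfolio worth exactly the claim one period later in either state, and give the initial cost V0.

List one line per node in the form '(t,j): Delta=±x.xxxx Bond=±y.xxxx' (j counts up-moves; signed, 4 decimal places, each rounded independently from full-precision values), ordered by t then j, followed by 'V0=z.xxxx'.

(0,0): Delta=0.9864 Bond=-89.5578
(1,0): Delta=0.8331 Bond=-86.5551
(1,1): Delta=0.9953 Bond=-114.0633
(2,0): Delta=-0.5788 Bond=99.8167
(2,1): Delta=0.9149 Bond=-125.5281
(2,2): Delta=1.0000 Bond=-144.0000
(3,0): Delta=-1.0000 Bond=180.0000
(3,1): Delta=-0.5544 Bond=120.1684
(3,2): Delta=1.0000 Bond=-180.0000
(3,3): Delta=1.0000 Bond=-180.0000
V0=93.9218

Since d<R<u, set p* = (R−d)/(u−d) = 0.9231; price each node as the discounted p*-expectation of its children.
At expiry t=4: V(4,0)=108.2994, V(4,1)=57.1610, V(4,2)=16.3865, V(4,3)=122.1625, V(4,4)=274.2899
(3,0): S=131.1242. Δ = (V_up−V_dn)/(S_up−S_dn) = (57.1610−108.2994)/(167.8390−116.7006) = -1.0000. V = [p*·57.1610 + (1−p*)·108.2994]/1.25 = 48.8758. B = V − Δ·S = 180.0000.
(3,1): S=188.5832. Δ = (V_up−V_dn)/(S_up−S_dn) = (16.3865−57.1610)/(241.3865−167.8390) = -0.5544. V = [p*·16.3865 + (1−p*)·57.1610]/1.25 = 15.6184. B = V − Δ·S = 120.1684.
(3,2): S=271.2207. Δ = (V_up−V_dn)/(S_up−S_dn) = (122.1625−16.3865)/(347.1625−241.3865) = 1.0000. V = [p*·122.1625 + (1−p*)·16.3865]/1.25 = 91.2207. B = V − Δ·S = -180.0000.
(3,3): S=390.0703. Δ = (V_up−V_dn)/(S_up−S_dn) = (274.2899−122.1625)/(499.2899−347.1625) = 1.0000. V = [p*·274.2899 + (1−p*)·122.1625]/1.25 = 210.0703. B = V − Δ·S = -180.0000.
(2,0): S=147.3306. Δ = (V_up−V_dn)/(S_up−S_dn) = (15.6184−48.8758)/(188.5832−131.1242) = -0.5788. V = [p*·15.6184 + (1−p*)·48.8758]/1.25 = 14.5413. B = V − Δ·S = 99.8167.
(2,1): S=211.8912. Δ = (V_up−V_dn)/(S_up−S_dn) = (91.2207−15.6184)/(271.2207−188.5832) = 0.9149. V = [p*·91.2207 + (1−p*)·15.6184]/1.25 = 68.3241. B = V − Δ·S = -125.5281.
(2,2): S=304.7424. Δ = (V_up−V_dn)/(S_up−S_dn) = (210.0703−91.2207)/(390.0703−271.2207) = 1.0000. V = [p*·210.0703 + (1−p*)·91.2207]/1.25 = 160.7424. B = V − Δ·S = -144.0000.
(1,0): S=165.5400. Δ = (V_up−V_dn)/(S_up−S_dn) = (68.3241−14.5413)/(211.8912−147.3306) = 0.8331. V = [p*·68.3241 + (1−p*)·14.5413]/1.25 = 51.3496. B = V − Δ·S = -86.5551.
(1,1): S=238.0800. Δ = (V_up−V_dn)/(S_up−S_dn) = (160.7424−68.3241)/(304.7424−211.8912) = 0.9953. V = [p*·160.7424 + (1−p*)·68.3241]/1.25 = 122.9066. B = V − Δ·S = -114.0633.
(0,0): S=186.0000. Δ = (V_up−V_dn)/(S_up−S_dn) = (122.9066−51.3496)/(238.0800−165.5400) = 0.9864. V = [p*·122.9066 + (1−p*)·51.3496]/1.25 = 93.9218. B = V − Δ·S = -89.5578.
Each (Δ,B) replicates both successor values, so the strategy is self-financing and V0 is arbitrage-free.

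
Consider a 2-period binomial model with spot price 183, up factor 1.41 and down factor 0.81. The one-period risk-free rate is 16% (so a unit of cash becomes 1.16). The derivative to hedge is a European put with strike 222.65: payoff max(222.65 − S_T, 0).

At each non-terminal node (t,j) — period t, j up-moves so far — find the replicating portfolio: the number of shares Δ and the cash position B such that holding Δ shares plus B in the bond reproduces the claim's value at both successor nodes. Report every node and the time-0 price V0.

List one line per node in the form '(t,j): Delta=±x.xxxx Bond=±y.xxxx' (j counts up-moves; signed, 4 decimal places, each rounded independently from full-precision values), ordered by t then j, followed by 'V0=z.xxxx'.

(0,0): Delta=-0.3534 Bond=82.8454
(1,0): Delta=-1.0000 Bond=191.9397
(1,1): Delta=-0.0881 Bond=27.6443
V0=18.1651

Under the risk-neutral measure, an up-move has probability p* = (R−d)/(u−d) = 0.5833 and values discount at R = 1.16.
At expiry t=2: V(2,0)=102.5837, V(2,1)=13.6457, V(2,2)=0.0000
(1,0): S=148.2300. Δ = (V_up−V_dn)/(S_up−S_dn) = (13.6457−102.5837)/(209.0043−120.0663) = -1.0000. V = [p*·13.6457 + (1−p*)·102.5837]/1.16 = 43.7097. B = V − Δ·S = 191.9397.
(1,1): S=258.0300. Δ = (V_up−V_dn)/(S_up−S_dn) = (0.0000−13.6457)/(363.8223−209.0043) = -0.0881. V = [p*·0.0000 + (1−p*)·13.6457]/1.16 = 4.9015. B = V − Δ·S = 27.6443.
(0,0): S=183.0000. Δ = (V_up−V_dn)/(S_up−S_dn) = (4.9015−43.7097)/(258.0300−148.2300) = -0.3534. V = [p*·4.9015 + (1−p*)·43.7097]/1.16 = 18.1651. B = V − Δ·S = 82.8454.
The time-0 hedge costs 18.1651, which is the no-arbitrage price.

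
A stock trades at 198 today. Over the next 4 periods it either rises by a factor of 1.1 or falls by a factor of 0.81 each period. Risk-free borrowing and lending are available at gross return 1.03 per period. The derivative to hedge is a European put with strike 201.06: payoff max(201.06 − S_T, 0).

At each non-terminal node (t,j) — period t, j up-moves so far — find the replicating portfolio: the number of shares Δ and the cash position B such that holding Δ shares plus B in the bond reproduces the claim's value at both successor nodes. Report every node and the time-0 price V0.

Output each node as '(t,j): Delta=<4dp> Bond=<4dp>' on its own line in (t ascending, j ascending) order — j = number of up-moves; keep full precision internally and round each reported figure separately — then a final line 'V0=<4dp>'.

(0,0): Delta=-0.3858 Bond=87.8169
(1,0): Delta=-0.8553 Bond=165.7490
(1,1): Delta=-0.2758 Bond=66.4931
(2,0): Delta=-1.0000 Bond=189.5183
(2,1): Delta=-0.8214 Bond=164.7406
(2,2): Delta=-0.1480 Bond=37.8620
(3,0): Delta=-1.0000 Bond=195.2039
(3,1): Delta=-1.0000 Bond=195.2039
(3,2): Delta=-0.7796 Bond=161.5625
(3,3): Delta=0.0000 Bond=0.0000
V0=11.4263

Since d<R<u, set p* = (R−d)/(u−d) = 0.7586; price each node as the discounted p*-expectation of its children.
Payoff layer (t=4): V(4,0)=115.8275, V(4,1)=85.3122, V(4,2)=43.8716, V(4,3)=0.0000, V(4,4)=0.0000
  t=3,j=0: stock 105.2253 → up 115.7478 (V=85.3122), down 85.2325 (V=115.8275). Price 89.9786; hedge Δ=-1.0000, bond B=195.2039.
  t=3,j=1: stock 142.8986 → up 157.1884 (V=43.8716), down 115.7478 (V=85.3122). Price 52.3053; hedge Δ=-1.0000, bond B=195.2039.
  t=3,j=2: stock 194.0598 → up 213.4658 (V=0.0000), down 157.1884 (V=43.8716). Price 10.2812; hedge Δ=-0.7796, bond B=161.5625.
  t=3,j=3: stock 263.5380 → up 289.8918 (V=0.0000), down 213.4658 (V=0.0000). Price 0.0000; hedge Δ=0.0000, bond B=0.0000.
  t=2,j=0: stock 129.9078 → up 142.8986 (V=52.3053), down 105.2253 (V=89.9786). Price 59.6105; hedge Δ=-1.0000, bond B=189.5183.
  t=2,j=1: stock 176.4180 → up 194.0598 (V=10.2812), down 142.8986 (V=52.3053). Price 19.8301; hedge Δ=-0.8214, bond B=164.7406.
  t=2,j=2: stock 239.5800 → up 263.5380 (V=0.0000), down 194.0598 (V=10.2812). Price 2.4094; hedge Δ=-0.1480, bond B=37.8620.
  t=1,j=0: stock 160.3800 → up 176.4180 (V=19.8301), down 129.9078 (V=59.6105). Price 28.5750; hedge Δ=-0.8553, bond B=165.7490.
  t=1,j=1: stock 217.8000 → up 239.5800 (V=2.4094), down 176.4180 (V=19.8301). Price 6.4217; hedge Δ=-0.2758, bond B=66.4931.
  t=0,j=0: stock 198.0000 → up 217.8000 (V=6.4217), down 160.3800 (V=28.5750). Price 11.4263; hedge Δ=-0.3858, bond B=87.8169.
Self-financing check: at every node Δ·S+B equals the discounted successor values.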